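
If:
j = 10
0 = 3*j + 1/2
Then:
No Solution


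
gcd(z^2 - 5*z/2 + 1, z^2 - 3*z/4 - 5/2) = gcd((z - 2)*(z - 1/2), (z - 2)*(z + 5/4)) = z - 2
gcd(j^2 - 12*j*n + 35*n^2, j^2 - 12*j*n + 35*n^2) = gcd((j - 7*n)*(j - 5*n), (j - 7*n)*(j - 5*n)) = j^2 - 12*j*n + 35*n^2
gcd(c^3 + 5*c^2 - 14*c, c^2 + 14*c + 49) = c + 7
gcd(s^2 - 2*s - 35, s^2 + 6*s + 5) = s + 5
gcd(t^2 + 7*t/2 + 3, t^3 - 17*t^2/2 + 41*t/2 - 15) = 1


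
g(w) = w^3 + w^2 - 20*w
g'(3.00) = 13.00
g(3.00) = -24.00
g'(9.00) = 241.00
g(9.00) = 630.00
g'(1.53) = -9.92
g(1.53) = -24.68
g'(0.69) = -17.19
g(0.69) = -13.00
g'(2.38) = 1.75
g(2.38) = -28.45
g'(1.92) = -5.10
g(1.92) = -27.64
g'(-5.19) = 50.43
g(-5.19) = -9.06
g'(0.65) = -17.43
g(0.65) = -12.30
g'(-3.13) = 3.13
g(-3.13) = 41.73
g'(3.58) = 25.61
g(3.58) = -12.90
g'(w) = 3*w^2 + 2*w - 20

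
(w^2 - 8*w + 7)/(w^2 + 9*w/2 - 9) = 2*(w^2 - 8*w + 7)/(2*w^2 + 9*w - 18)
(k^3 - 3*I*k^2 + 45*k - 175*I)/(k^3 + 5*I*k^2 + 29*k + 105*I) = (k - 5*I)/(k + 3*I)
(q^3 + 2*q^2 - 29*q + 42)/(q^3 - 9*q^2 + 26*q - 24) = (q + 7)/(q - 4)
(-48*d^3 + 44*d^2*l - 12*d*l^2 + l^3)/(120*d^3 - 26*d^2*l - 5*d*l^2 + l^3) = (-2*d + l)/(5*d + l)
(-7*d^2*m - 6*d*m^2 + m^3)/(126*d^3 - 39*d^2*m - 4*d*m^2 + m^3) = m*(-d - m)/(18*d^2 - 3*d*m - m^2)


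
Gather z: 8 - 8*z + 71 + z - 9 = 70 - 7*z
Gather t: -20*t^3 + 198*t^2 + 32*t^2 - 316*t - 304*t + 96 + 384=-20*t^3 + 230*t^2 - 620*t + 480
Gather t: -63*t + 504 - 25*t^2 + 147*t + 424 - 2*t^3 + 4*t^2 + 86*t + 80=-2*t^3 - 21*t^2 + 170*t + 1008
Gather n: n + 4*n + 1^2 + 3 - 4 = 5*n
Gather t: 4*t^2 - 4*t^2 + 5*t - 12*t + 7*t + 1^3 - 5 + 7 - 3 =0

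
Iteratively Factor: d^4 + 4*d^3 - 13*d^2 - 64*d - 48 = (d + 4)*(d^3 - 13*d - 12) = (d + 1)*(d + 4)*(d^2 - d - 12) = (d - 4)*(d + 1)*(d + 4)*(d + 3)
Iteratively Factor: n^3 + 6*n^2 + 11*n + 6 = (n + 3)*(n^2 + 3*n + 2) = (n + 1)*(n + 3)*(n + 2)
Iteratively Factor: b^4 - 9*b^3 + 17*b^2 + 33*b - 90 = (b - 3)*(b^3 - 6*b^2 - b + 30) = (b - 3)^2*(b^2 - 3*b - 10) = (b - 5)*(b - 3)^2*(b + 2)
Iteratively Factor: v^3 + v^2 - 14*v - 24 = (v + 3)*(v^2 - 2*v - 8) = (v + 2)*(v + 3)*(v - 4)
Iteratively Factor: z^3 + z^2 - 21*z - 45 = (z + 3)*(z^2 - 2*z - 15) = (z - 5)*(z + 3)*(z + 3)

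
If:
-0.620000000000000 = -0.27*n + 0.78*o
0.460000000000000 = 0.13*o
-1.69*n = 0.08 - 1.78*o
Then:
No Solution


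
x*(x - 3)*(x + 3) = x^3 - 9*x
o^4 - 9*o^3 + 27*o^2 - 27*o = o*(o - 3)^3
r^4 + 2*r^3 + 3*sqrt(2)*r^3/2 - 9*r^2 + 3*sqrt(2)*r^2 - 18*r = r*(r + 2)*(r - 3*sqrt(2)/2)*(r + 3*sqrt(2))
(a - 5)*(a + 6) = a^2 + a - 30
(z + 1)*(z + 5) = z^2 + 6*z + 5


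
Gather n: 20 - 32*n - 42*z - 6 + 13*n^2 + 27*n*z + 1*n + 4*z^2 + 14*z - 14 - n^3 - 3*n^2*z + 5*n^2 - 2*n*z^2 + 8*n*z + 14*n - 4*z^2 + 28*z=-n^3 + n^2*(18 - 3*z) + n*(-2*z^2 + 35*z - 17)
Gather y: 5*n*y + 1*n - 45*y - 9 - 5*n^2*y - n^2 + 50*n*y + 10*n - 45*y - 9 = -n^2 + 11*n + y*(-5*n^2 + 55*n - 90) - 18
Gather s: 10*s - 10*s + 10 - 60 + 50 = 0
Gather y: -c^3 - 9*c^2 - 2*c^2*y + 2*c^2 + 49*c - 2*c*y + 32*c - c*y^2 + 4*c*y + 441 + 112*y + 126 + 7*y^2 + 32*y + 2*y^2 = -c^3 - 7*c^2 + 81*c + y^2*(9 - c) + y*(-2*c^2 + 2*c + 144) + 567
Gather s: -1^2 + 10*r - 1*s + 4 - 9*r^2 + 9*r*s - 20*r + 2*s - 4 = -9*r^2 - 10*r + s*(9*r + 1) - 1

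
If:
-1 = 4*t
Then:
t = -1/4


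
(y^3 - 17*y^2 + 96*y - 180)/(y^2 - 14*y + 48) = (y^2 - 11*y + 30)/(y - 8)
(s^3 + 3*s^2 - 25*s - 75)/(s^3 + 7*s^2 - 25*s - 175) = (s + 3)/(s + 7)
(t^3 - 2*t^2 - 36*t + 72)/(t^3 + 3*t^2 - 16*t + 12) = (t - 6)/(t - 1)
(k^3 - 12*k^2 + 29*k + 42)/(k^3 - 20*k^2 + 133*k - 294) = (k + 1)/(k - 7)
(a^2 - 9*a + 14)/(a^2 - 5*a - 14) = (a - 2)/(a + 2)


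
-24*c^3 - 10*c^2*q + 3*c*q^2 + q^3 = (-3*c + q)*(2*c + q)*(4*c + q)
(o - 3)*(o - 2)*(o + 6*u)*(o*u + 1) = o^4*u + 6*o^3*u^2 - 5*o^3*u + o^3 - 30*o^2*u^2 + 12*o^2*u - 5*o^2 + 36*o*u^2 - 30*o*u + 6*o + 36*u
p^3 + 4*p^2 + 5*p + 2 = (p + 1)^2*(p + 2)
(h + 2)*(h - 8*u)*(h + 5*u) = h^3 - 3*h^2*u + 2*h^2 - 40*h*u^2 - 6*h*u - 80*u^2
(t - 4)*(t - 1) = t^2 - 5*t + 4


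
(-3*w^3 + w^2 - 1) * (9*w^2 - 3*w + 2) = -27*w^5 + 18*w^4 - 9*w^3 - 7*w^2 + 3*w - 2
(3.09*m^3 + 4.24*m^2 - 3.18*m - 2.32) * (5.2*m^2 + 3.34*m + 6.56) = 16.068*m^5 + 32.3686*m^4 + 17.896*m^3 + 5.1292*m^2 - 28.6096*m - 15.2192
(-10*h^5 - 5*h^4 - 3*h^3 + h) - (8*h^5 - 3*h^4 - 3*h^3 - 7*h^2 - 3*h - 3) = -18*h^5 - 2*h^4 + 7*h^2 + 4*h + 3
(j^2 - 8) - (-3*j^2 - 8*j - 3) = 4*j^2 + 8*j - 5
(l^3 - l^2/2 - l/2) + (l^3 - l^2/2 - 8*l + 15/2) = 2*l^3 - l^2 - 17*l/2 + 15/2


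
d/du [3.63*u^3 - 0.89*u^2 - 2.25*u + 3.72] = 10.89*u^2 - 1.78*u - 2.25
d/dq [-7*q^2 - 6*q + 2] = -14*q - 6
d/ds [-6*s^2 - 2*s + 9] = -12*s - 2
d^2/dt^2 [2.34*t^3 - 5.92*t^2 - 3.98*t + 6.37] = 14.04*t - 11.84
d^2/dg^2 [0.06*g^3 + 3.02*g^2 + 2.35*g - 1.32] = 0.36*g + 6.04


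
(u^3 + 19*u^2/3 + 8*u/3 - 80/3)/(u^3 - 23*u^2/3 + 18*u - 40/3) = (u^2 + 8*u + 16)/(u^2 - 6*u + 8)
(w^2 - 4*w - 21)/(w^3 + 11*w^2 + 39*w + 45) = (w - 7)/(w^2 + 8*w + 15)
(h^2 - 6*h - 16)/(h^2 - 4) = (h - 8)/(h - 2)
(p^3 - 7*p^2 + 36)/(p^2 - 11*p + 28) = (p^3 - 7*p^2 + 36)/(p^2 - 11*p + 28)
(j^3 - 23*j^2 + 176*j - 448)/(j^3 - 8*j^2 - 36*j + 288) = (j^2 - 15*j + 56)/(j^2 - 36)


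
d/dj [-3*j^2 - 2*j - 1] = -6*j - 2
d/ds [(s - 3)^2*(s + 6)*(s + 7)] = 4*s^3 + 21*s^2 - 54*s - 135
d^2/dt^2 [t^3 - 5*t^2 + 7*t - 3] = 6*t - 10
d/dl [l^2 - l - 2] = 2*l - 1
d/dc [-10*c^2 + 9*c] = 9 - 20*c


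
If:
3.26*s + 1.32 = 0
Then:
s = -0.40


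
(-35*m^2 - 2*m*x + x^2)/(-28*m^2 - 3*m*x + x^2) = (5*m + x)/(4*m + x)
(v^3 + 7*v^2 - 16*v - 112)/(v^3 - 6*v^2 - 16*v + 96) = (v + 7)/(v - 6)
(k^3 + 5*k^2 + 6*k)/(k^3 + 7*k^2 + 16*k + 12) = k/(k + 2)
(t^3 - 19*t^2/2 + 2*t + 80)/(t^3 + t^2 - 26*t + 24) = (t^2 - 11*t/2 - 20)/(t^2 + 5*t - 6)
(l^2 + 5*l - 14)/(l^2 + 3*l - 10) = (l + 7)/(l + 5)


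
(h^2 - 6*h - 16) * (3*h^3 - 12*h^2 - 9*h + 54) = 3*h^5 - 30*h^4 + 15*h^3 + 300*h^2 - 180*h - 864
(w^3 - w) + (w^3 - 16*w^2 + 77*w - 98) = 2*w^3 - 16*w^2 + 76*w - 98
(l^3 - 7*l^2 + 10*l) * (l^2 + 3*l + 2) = l^5 - 4*l^4 - 9*l^3 + 16*l^2 + 20*l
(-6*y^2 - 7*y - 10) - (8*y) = -6*y^2 - 15*y - 10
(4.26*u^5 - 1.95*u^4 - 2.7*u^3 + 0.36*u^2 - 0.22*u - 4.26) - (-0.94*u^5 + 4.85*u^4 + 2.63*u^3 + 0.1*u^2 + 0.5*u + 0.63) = 5.2*u^5 - 6.8*u^4 - 5.33*u^3 + 0.26*u^2 - 0.72*u - 4.89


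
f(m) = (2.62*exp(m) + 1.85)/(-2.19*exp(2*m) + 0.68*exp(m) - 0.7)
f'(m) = (2.62*exp(m) + 1.85)*(4.38*exp(2*m) - 0.68*exp(m))/(-2.19*exp(2*m) + 0.68*exp(m) - 0.7)^2 + 2.62*exp(m)/(-2.19*exp(2*m) + 0.68*exp(m) - 0.7) = (5.7378*exp(2*m) + 8.103*exp(m) - 3.092)*exp(m)/(4.7961*exp(4*m) - 2.9784*exp(3*m) + 3.5284*exp(2*m) - 0.952*exp(m) + 0.49)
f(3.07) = -0.06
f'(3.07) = 0.06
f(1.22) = -0.46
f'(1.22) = 0.55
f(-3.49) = -2.83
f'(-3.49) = -0.19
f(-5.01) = -2.68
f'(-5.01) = -0.04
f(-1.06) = -3.79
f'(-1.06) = 0.26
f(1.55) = -0.31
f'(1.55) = 0.36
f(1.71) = -0.26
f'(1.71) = 0.29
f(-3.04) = -2.94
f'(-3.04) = -0.28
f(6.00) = 0.00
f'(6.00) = 0.00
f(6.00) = 0.00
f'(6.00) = 0.00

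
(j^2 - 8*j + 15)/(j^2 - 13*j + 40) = (j - 3)/(j - 8)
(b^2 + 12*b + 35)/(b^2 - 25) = (b + 7)/(b - 5)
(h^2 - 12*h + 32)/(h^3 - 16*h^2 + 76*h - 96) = (h - 4)/(h^2 - 8*h + 12)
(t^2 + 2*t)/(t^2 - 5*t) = (t + 2)/(t - 5)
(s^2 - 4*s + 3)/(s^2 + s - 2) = (s - 3)/(s + 2)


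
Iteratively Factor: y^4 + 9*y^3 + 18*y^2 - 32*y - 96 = (y - 2)*(y^3 + 11*y^2 + 40*y + 48) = (y - 2)*(y + 3)*(y^2 + 8*y + 16) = (y - 2)*(y + 3)*(y + 4)*(y + 4)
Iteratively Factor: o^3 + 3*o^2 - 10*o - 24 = (o - 3)*(o^2 + 6*o + 8) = (o - 3)*(o + 2)*(o + 4)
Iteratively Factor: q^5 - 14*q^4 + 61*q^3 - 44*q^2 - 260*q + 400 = (q - 4)*(q^4 - 10*q^3 + 21*q^2 + 40*q - 100) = (q - 4)*(q + 2)*(q^3 - 12*q^2 + 45*q - 50) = (q - 5)*(q - 4)*(q + 2)*(q^2 - 7*q + 10) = (q - 5)^2*(q - 4)*(q + 2)*(q - 2)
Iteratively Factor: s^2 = (s)*(s)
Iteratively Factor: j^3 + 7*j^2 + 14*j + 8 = (j + 2)*(j^2 + 5*j + 4) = (j + 2)*(j + 4)*(j + 1)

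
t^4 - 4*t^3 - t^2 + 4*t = t*(t - 4)*(t - 1)*(t + 1)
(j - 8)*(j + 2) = j^2 - 6*j - 16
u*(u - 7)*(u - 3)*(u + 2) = u^4 - 8*u^3 + u^2 + 42*u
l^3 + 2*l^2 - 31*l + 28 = (l - 4)*(l - 1)*(l + 7)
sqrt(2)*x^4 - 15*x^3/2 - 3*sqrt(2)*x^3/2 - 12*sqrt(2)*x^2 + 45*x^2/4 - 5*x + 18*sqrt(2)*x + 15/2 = (x - 3/2)*(x - 5*sqrt(2))*(x + sqrt(2))*(sqrt(2)*x + 1/2)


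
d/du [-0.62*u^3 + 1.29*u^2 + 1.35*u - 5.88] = -1.86*u^2 + 2.58*u + 1.35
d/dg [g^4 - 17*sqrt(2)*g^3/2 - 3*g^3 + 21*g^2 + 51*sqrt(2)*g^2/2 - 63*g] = 4*g^3 - 51*sqrt(2)*g^2/2 - 9*g^2 + 42*g + 51*sqrt(2)*g - 63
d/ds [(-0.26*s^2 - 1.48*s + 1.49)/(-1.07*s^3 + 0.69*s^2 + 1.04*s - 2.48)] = (-0.2782*s^4 - 3.1672*s^3 + 5.5337*s^2 - 0.7666*s + 2.1208)/(1.1449*s^6 - 1.4766*s^5 - 1.7495*s^4 + 6.7424*s^3 - 2.3408*s^2 - 5.1584*s + 6.1504)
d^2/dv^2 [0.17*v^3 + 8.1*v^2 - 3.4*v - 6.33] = 1.02*v + 16.2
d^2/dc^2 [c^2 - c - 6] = 2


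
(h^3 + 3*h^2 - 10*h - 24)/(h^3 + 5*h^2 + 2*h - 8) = (h - 3)/(h - 1)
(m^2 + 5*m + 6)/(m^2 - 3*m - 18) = (m + 2)/(m - 6)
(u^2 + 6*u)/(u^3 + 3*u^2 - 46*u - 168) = u/(u^2 - 3*u - 28)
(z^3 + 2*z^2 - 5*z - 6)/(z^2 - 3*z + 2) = (z^2 + 4*z + 3)/(z - 1)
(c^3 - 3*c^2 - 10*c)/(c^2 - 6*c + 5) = c*(c + 2)/(c - 1)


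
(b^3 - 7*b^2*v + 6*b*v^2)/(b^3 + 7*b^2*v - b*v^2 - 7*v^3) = b*(b - 6*v)/(b^2 + 8*b*v + 7*v^2)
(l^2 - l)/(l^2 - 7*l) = (l - 1)/(l - 7)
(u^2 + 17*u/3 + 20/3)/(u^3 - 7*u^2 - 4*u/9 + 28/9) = 3*(3*u^2 + 17*u + 20)/(9*u^3 - 63*u^2 - 4*u + 28)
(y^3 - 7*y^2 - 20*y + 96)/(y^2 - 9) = (y^2 - 4*y - 32)/(y + 3)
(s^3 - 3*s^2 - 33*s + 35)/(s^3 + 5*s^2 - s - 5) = (s - 7)/(s + 1)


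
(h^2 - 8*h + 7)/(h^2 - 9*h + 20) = (h^2 - 8*h + 7)/(h^2 - 9*h + 20)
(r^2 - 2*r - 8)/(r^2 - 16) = (r + 2)/(r + 4)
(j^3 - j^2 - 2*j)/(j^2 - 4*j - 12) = j*(-j^2 + j + 2)/(-j^2 + 4*j + 12)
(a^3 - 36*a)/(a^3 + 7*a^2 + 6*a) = (a - 6)/(a + 1)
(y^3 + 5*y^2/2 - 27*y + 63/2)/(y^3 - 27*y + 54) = (2*y^2 + 11*y - 21)/(2*(y^2 + 3*y - 18))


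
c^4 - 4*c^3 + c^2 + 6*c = c*(c - 3)*(c - 2)*(c + 1)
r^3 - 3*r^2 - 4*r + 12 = (r - 3)*(r - 2)*(r + 2)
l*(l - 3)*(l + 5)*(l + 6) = l^4 + 8*l^3 - 3*l^2 - 90*l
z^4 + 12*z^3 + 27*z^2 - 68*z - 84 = (z - 2)*(z + 1)*(z + 6)*(z + 7)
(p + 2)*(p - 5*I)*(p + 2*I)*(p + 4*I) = p^4 + 2*p^3 + I*p^3 + 22*p^2 + 2*I*p^2 + 44*p + 40*I*p + 80*I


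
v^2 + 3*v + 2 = (v + 1)*(v + 2)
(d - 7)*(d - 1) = d^2 - 8*d + 7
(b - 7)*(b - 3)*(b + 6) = b^3 - 4*b^2 - 39*b + 126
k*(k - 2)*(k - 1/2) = k^3 - 5*k^2/2 + k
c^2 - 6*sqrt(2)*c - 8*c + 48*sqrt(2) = (c - 8)*(c - 6*sqrt(2))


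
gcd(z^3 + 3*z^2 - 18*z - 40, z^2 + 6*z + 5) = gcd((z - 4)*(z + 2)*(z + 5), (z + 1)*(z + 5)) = z + 5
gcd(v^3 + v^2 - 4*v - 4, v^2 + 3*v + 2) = v^2 + 3*v + 2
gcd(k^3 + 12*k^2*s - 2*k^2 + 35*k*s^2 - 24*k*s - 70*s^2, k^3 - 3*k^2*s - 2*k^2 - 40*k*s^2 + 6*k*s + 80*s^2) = k^2 + 5*k*s - 2*k - 10*s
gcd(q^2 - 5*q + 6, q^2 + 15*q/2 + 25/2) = 1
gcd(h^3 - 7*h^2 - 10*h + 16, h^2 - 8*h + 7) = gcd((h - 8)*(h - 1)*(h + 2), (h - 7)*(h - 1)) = h - 1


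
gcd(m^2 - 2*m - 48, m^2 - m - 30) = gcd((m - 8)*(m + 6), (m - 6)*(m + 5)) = 1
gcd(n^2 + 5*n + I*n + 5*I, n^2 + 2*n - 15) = n + 5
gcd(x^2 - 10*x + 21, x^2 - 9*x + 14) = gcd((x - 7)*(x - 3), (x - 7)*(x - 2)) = x - 7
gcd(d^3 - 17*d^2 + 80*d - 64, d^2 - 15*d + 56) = d - 8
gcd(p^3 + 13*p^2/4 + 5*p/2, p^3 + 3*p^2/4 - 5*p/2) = p^2 + 2*p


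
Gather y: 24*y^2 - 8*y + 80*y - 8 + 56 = 24*y^2 + 72*y + 48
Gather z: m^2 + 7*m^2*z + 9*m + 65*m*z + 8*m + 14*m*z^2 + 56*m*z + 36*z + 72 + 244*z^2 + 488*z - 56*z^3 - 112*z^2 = m^2 + 17*m - 56*z^3 + z^2*(14*m + 132) + z*(7*m^2 + 121*m + 524) + 72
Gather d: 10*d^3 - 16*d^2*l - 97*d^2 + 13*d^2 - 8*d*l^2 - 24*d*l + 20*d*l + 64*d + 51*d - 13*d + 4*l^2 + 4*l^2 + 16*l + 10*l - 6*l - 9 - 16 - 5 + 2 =10*d^3 + d^2*(-16*l - 84) + d*(-8*l^2 - 4*l + 102) + 8*l^2 + 20*l - 28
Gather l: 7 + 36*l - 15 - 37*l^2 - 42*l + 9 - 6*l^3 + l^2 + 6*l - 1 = -6*l^3 - 36*l^2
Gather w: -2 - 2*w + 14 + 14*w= 12*w + 12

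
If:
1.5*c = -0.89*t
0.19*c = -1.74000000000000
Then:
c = -9.16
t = 15.43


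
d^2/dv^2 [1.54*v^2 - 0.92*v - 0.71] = 3.08000000000000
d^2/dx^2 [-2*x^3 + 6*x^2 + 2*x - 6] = 12 - 12*x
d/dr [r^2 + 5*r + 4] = 2*r + 5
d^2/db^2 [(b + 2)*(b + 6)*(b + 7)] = 6*b + 30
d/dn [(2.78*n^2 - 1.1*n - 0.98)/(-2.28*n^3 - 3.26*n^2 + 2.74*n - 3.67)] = (6.3384*n^4 - 5.016*n^3 - 2.672*n^2 - 26.7948*n + 6.7222)/(5.1984*n^6 + 14.8656*n^5 - 1.8668*n^4 - 1.1296*n^3 + 31.436*n^2 - 20.1116*n + 13.4689)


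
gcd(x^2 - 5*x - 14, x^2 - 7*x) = x - 7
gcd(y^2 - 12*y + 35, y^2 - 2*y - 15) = y - 5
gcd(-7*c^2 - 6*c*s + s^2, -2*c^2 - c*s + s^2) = c + s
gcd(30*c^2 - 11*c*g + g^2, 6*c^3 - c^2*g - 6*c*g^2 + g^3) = 6*c - g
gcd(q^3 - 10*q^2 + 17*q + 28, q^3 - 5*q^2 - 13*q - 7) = q^2 - 6*q - 7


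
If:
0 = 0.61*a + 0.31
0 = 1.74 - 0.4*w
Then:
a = -0.51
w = 4.35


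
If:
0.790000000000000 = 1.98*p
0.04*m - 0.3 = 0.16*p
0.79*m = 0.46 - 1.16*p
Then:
No Solution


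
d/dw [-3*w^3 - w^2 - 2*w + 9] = -9*w^2 - 2*w - 2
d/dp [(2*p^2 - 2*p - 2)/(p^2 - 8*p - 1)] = 14*(-p^2 - 1)/(p^4 - 16*p^3 + 62*p^2 + 16*p + 1)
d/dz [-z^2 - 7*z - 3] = -2*z - 7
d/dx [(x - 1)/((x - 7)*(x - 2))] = (-x^2 + 2*x + 5)/(x^4 - 18*x^3 + 109*x^2 - 252*x + 196)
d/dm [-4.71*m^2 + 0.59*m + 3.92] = 0.59 - 9.42*m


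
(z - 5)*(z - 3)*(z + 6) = z^3 - 2*z^2 - 33*z + 90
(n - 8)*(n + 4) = n^2 - 4*n - 32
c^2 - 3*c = c*(c - 3)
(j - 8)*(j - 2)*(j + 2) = j^3 - 8*j^2 - 4*j + 32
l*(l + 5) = l^2 + 5*l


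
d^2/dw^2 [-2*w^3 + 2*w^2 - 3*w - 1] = 4 - 12*w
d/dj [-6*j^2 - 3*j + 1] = -12*j - 3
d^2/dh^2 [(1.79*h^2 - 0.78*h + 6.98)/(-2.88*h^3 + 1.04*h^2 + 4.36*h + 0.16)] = (-29.693952*h^6 + 38.817792*h^5 - 843.616512*h^4 + 360.465344*h^3 + 486.6816*h^2 - 209.977728*h - 264.230976)/(23.887872*h^9 - 25.878528*h^8 - 99.145728*h^7 + 73.248256*h^6 + 152.971008*h^5 - 47.774592*h^4 - 87.013696*h^3 - 9.20448*h^2 - 0.334848*h - 0.004096)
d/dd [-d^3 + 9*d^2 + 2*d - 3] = -3*d^2 + 18*d + 2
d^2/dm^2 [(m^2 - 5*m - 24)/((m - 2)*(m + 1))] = 4*(-2*m^3 - 33*m^2 + 21*m - 29)/(m^6 - 3*m^5 - 3*m^4 + 11*m^3 + 6*m^2 - 12*m - 8)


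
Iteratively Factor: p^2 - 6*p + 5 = (p - 5)*(p - 1)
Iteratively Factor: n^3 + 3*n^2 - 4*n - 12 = (n + 2)*(n^2 + n - 6) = (n - 2)*(n + 2)*(n + 3)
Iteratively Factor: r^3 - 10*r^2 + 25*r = (r - 5)*(r^2 - 5*r) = (r - 5)^2*(r)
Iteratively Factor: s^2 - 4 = (s - 2)*(s + 2)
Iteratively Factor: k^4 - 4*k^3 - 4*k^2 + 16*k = (k - 4)*(k^3 - 4*k) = (k - 4)*(k - 2)*(k^2 + 2*k) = k*(k - 4)*(k - 2)*(k + 2)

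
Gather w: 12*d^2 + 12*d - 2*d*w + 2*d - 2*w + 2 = 12*d^2 + 14*d + w*(-2*d - 2) + 2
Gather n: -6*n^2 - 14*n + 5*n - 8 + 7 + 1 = -6*n^2 - 9*n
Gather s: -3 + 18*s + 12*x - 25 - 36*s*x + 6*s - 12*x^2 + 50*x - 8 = s*(24 - 36*x) - 12*x^2 + 62*x - 36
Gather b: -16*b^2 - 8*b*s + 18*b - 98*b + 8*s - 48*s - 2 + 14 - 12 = -16*b^2 + b*(-8*s - 80) - 40*s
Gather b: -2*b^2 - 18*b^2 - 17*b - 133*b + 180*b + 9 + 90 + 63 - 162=-20*b^2 + 30*b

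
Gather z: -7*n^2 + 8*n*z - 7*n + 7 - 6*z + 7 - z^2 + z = -7*n^2 - 7*n - z^2 + z*(8*n - 5) + 14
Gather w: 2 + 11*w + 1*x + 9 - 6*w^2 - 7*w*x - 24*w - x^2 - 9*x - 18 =-6*w^2 + w*(-7*x - 13) - x^2 - 8*x - 7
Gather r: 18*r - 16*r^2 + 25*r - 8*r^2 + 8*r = -24*r^2 + 51*r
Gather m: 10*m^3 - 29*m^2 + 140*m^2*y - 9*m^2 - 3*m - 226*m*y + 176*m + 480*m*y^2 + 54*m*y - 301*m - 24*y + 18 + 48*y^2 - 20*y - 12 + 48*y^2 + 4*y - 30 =10*m^3 + m^2*(140*y - 38) + m*(480*y^2 - 172*y - 128) + 96*y^2 - 40*y - 24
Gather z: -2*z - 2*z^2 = -2*z^2 - 2*z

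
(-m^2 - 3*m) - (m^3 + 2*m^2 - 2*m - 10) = -m^3 - 3*m^2 - m + 10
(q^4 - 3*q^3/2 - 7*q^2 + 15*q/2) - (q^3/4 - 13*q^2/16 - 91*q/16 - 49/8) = q^4 - 7*q^3/4 - 99*q^2/16 + 211*q/16 + 49/8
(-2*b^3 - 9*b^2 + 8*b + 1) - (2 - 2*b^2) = -2*b^3 - 7*b^2 + 8*b - 1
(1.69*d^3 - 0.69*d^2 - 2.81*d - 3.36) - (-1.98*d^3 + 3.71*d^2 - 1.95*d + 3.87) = 3.67*d^3 - 4.4*d^2 - 0.86*d - 7.23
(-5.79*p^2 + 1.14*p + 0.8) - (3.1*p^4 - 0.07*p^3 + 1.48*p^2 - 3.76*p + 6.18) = -3.1*p^4 + 0.07*p^3 - 7.27*p^2 + 4.9*p - 5.38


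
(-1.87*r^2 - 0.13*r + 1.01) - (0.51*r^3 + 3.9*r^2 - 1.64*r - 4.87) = -0.51*r^3 - 5.77*r^2 + 1.51*r + 5.88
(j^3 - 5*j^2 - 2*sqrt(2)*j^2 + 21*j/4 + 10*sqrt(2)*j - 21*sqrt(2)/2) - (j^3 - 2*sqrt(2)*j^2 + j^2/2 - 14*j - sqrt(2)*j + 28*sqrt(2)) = -11*j^2/2 + 11*sqrt(2)*j + 77*j/4 - 77*sqrt(2)/2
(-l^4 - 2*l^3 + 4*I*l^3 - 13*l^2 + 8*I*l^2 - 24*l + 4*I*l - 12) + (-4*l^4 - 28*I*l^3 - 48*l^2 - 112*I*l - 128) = -5*l^4 - 2*l^3 - 24*I*l^3 - 61*l^2 + 8*I*l^2 - 24*l - 108*I*l - 140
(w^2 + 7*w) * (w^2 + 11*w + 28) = w^4 + 18*w^3 + 105*w^2 + 196*w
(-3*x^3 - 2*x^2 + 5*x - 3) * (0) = 0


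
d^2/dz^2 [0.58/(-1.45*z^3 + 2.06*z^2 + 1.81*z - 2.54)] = ((5.046*z - 2.3896)*(1.45*z^3 - 2.06*z^2 - 1.81*z + 2.54) - 0.58*(-8.7*z^2 + 8.24*z + 3.62)*(-4.35*z^2 + 4.12*z + 1.81))/(1.45*z^3 - 2.06*z^2 - 1.81*z + 2.54)^3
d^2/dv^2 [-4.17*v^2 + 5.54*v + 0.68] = -8.34000000000000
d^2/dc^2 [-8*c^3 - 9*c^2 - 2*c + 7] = -48*c - 18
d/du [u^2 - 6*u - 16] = 2*u - 6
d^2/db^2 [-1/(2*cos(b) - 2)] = (cos(b) + 2)/(2*(cos(b) - 1)^2)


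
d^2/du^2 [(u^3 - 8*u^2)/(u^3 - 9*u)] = 2*(-8*u^3 + 27*u^2 - 216*u + 81)/(u^6 - 27*u^4 + 243*u^2 - 729)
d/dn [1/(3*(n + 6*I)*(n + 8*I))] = 2*(-n - 7*I)/(3*(n^4 + 28*I*n^3 - 292*n^2 - 1344*I*n + 2304))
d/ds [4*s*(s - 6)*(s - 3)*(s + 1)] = 16*s^3 - 96*s^2 + 72*s + 72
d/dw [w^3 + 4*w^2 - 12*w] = 3*w^2 + 8*w - 12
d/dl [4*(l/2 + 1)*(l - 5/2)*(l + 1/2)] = 6*l^2 - 21/2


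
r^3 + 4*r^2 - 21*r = r*(r - 3)*(r + 7)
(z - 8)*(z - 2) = z^2 - 10*z + 16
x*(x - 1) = x^2 - x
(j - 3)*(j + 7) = j^2 + 4*j - 21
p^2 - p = p*(p - 1)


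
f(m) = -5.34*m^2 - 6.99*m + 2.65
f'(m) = -10.68*m - 6.99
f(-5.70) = -131.00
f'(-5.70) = 53.89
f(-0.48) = 4.77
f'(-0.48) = -1.86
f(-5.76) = -134.26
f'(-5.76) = 54.53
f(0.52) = -2.43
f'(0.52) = -12.54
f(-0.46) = 4.74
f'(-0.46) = -2.08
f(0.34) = -0.34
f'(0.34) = -10.62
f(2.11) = -35.87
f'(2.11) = -29.52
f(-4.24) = -63.71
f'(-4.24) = 38.29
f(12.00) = -850.19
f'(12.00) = -135.15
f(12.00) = -850.19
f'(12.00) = -135.15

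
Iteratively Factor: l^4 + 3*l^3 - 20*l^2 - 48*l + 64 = (l + 4)*(l^3 - l^2 - 16*l + 16) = (l - 1)*(l + 4)*(l^2 - 16) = (l - 1)*(l + 4)^2*(l - 4)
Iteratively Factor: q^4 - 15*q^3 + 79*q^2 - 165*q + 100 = (q - 1)*(q^3 - 14*q^2 + 65*q - 100) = (q - 5)*(q - 1)*(q^2 - 9*q + 20) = (q - 5)*(q - 4)*(q - 1)*(q - 5)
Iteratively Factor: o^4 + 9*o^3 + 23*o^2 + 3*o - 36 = (o + 3)*(o^3 + 6*o^2 + 5*o - 12) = (o + 3)^2*(o^2 + 3*o - 4) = (o - 1)*(o + 3)^2*(o + 4)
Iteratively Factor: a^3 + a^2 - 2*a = (a + 2)*(a^2 - a) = a*(a + 2)*(a - 1)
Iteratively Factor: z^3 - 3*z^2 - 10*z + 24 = (z - 2)*(z^2 - z - 12) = (z - 4)*(z - 2)*(z + 3)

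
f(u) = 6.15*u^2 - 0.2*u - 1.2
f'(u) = 12.3*u - 0.2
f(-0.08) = -1.14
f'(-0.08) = -1.18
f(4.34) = 113.77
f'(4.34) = 53.18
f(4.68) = 132.56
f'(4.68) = 57.36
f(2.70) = 43.09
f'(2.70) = 33.01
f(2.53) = 37.66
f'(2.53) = 30.92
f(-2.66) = 42.85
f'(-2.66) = -32.92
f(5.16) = 161.52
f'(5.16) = 63.27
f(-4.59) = 129.29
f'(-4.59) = -56.66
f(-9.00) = 498.75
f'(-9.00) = -110.90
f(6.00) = 219.00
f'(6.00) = 73.60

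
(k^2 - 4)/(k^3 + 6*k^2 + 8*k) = (k - 2)/(k*(k + 4))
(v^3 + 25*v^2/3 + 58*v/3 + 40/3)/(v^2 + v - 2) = (3*v^2 + 19*v + 20)/(3*(v - 1))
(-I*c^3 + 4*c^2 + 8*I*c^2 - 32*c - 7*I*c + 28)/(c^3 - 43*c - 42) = (-I*c^2 + c*(4 + I) - 4)/(c^2 + 7*c + 6)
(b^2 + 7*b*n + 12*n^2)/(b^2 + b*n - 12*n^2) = (b + 3*n)/(b - 3*n)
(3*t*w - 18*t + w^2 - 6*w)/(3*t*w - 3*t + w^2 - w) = (w - 6)/(w - 1)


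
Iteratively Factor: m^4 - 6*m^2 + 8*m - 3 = (m - 1)*(m^3 + m^2 - 5*m + 3) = (m - 1)^2*(m^2 + 2*m - 3) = (m - 1)^3*(m + 3)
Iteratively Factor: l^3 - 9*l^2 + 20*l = (l - 4)*(l^2 - 5*l) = l*(l - 4)*(l - 5)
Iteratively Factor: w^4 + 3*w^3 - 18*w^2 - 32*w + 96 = (w + 4)*(w^3 - w^2 - 14*w + 24) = (w - 2)*(w + 4)*(w^2 + w - 12) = (w - 2)*(w + 4)^2*(w - 3)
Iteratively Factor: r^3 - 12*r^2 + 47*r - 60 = (r - 5)*(r^2 - 7*r + 12) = (r - 5)*(r - 4)*(r - 3)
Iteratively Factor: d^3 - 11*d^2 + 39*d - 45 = (d - 3)*(d^2 - 8*d + 15) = (d - 3)^2*(d - 5)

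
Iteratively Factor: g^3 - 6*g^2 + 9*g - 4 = (g - 1)*(g^2 - 5*g + 4) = (g - 4)*(g - 1)*(g - 1)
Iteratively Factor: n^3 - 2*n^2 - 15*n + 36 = (n + 4)*(n^2 - 6*n + 9) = (n - 3)*(n + 4)*(n - 3)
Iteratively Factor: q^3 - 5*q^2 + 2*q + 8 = (q - 4)*(q^2 - q - 2) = (q - 4)*(q - 2)*(q + 1)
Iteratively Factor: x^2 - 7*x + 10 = (x - 2)*(x - 5)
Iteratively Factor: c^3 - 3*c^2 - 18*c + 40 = (c - 5)*(c^2 + 2*c - 8) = (c - 5)*(c - 2)*(c + 4)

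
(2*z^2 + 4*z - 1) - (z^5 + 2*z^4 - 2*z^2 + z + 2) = -z^5 - 2*z^4 + 4*z^2 + 3*z - 3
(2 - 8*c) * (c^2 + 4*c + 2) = -8*c^3 - 30*c^2 - 8*c + 4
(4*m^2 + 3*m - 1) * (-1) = -4*m^2 - 3*m + 1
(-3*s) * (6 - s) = 3*s^2 - 18*s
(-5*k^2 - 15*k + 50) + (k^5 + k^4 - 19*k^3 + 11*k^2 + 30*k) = k^5 + k^4 - 19*k^3 + 6*k^2 + 15*k + 50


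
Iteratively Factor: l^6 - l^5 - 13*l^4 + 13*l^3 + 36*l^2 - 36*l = (l - 2)*(l^5 + l^4 - 11*l^3 - 9*l^2 + 18*l) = l*(l - 2)*(l^4 + l^3 - 11*l^2 - 9*l + 18) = l*(l - 3)*(l - 2)*(l^3 + 4*l^2 + l - 6) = l*(l - 3)*(l - 2)*(l + 3)*(l^2 + l - 2) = l*(l - 3)*(l - 2)*(l - 1)*(l + 3)*(l + 2)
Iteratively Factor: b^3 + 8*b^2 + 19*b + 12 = (b + 3)*(b^2 + 5*b + 4) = (b + 3)*(b + 4)*(b + 1)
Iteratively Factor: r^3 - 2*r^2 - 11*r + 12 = (r - 4)*(r^2 + 2*r - 3) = (r - 4)*(r + 3)*(r - 1)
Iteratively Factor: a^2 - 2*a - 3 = (a + 1)*(a - 3)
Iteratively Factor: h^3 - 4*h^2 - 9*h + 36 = (h + 3)*(h^2 - 7*h + 12) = (h - 4)*(h + 3)*(h - 3)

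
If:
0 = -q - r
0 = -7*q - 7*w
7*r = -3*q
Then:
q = 0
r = 0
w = 0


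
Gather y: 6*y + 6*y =12*y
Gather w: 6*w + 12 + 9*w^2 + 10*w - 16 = 9*w^2 + 16*w - 4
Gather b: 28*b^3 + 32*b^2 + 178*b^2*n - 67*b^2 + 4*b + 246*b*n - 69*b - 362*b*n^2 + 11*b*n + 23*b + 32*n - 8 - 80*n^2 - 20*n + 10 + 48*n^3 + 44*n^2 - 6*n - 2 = 28*b^3 + b^2*(178*n - 35) + b*(-362*n^2 + 257*n - 42) + 48*n^3 - 36*n^2 + 6*n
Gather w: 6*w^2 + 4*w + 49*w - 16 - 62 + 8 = 6*w^2 + 53*w - 70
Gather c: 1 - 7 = -6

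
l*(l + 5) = l^2 + 5*l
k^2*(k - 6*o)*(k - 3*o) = k^4 - 9*k^3*o + 18*k^2*o^2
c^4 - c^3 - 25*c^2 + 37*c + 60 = (c - 4)*(c - 3)*(c + 1)*(c + 5)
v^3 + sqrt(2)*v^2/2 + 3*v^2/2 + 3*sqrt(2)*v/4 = v*(v + 3/2)*(v + sqrt(2)/2)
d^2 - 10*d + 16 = (d - 8)*(d - 2)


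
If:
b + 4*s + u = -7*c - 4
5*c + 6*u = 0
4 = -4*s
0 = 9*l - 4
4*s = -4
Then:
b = 37*u/5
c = -6*u/5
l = 4/9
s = -1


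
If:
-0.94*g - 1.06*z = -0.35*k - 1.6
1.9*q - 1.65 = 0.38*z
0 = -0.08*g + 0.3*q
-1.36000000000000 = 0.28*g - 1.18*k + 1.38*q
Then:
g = 3.06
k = 2.83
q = 0.82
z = -0.27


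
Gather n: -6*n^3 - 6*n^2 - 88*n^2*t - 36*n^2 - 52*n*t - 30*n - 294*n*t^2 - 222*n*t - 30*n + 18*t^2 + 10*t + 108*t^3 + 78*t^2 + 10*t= -6*n^3 + n^2*(-88*t - 42) + n*(-294*t^2 - 274*t - 60) + 108*t^3 + 96*t^2 + 20*t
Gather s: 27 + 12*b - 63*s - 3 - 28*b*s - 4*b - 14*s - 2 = 8*b + s*(-28*b - 77) + 22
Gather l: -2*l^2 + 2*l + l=-2*l^2 + 3*l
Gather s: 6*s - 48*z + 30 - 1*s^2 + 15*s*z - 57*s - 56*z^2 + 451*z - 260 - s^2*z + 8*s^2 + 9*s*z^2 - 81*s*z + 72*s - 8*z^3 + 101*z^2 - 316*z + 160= s^2*(7 - z) + s*(9*z^2 - 66*z + 21) - 8*z^3 + 45*z^2 + 87*z - 70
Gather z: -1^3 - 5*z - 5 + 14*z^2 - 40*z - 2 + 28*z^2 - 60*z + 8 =42*z^2 - 105*z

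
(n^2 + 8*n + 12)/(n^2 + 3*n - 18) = (n + 2)/(n - 3)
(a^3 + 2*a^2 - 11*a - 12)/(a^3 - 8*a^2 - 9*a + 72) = (a^2 + 5*a + 4)/(a^2 - 5*a - 24)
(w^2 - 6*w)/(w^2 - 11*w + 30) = w/(w - 5)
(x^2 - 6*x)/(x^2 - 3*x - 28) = x*(6 - x)/(-x^2 + 3*x + 28)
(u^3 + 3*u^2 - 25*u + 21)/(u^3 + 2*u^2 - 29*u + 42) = (u - 1)/(u - 2)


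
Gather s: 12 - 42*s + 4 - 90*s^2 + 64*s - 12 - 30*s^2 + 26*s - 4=-120*s^2 + 48*s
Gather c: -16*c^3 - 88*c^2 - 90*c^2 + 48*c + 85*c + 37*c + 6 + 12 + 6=-16*c^3 - 178*c^2 + 170*c + 24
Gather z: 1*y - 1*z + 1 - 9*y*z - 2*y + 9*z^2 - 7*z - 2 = -y + 9*z^2 + z*(-9*y - 8) - 1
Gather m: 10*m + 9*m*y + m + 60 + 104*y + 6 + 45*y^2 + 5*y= m*(9*y + 11) + 45*y^2 + 109*y + 66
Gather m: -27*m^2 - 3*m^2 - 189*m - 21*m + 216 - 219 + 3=-30*m^2 - 210*m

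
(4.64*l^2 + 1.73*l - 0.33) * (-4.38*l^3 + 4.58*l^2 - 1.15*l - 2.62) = -20.3232*l^5 + 13.6738*l^4 + 4.0328*l^3 - 15.6577*l^2 - 4.1531*l + 0.8646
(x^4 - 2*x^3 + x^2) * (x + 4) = x^5 + 2*x^4 - 7*x^3 + 4*x^2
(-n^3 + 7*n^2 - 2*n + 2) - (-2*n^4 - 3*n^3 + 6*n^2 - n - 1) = 2*n^4 + 2*n^3 + n^2 - n + 3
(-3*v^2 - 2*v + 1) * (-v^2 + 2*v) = 3*v^4 - 4*v^3 - 5*v^2 + 2*v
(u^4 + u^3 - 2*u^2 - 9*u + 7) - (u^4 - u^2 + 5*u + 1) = u^3 - u^2 - 14*u + 6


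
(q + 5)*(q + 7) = q^2 + 12*q + 35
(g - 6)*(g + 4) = g^2 - 2*g - 24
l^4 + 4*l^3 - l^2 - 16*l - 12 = (l - 2)*(l + 1)*(l + 2)*(l + 3)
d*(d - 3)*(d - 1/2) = d^3 - 7*d^2/2 + 3*d/2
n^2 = n^2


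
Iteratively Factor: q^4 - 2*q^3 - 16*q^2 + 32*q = (q - 4)*(q^3 + 2*q^2 - 8*q) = (q - 4)*(q - 2)*(q^2 + 4*q) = q*(q - 4)*(q - 2)*(q + 4)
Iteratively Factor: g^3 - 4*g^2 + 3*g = (g - 1)*(g^2 - 3*g) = (g - 3)*(g - 1)*(g)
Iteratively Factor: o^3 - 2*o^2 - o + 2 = (o - 1)*(o^2 - o - 2) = (o - 2)*(o - 1)*(o + 1)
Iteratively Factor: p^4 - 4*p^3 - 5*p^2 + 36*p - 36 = (p - 2)*(p^3 - 2*p^2 - 9*p + 18) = (p - 2)^2*(p^2 - 9) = (p - 2)^2*(p + 3)*(p - 3)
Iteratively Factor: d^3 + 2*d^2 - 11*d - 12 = (d - 3)*(d^2 + 5*d + 4) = (d - 3)*(d + 4)*(d + 1)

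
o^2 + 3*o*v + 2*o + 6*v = (o + 2)*(o + 3*v)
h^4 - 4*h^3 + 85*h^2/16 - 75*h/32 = h*(h - 3/2)*(h - 5/4)^2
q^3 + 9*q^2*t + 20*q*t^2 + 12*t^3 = (q + t)*(q + 2*t)*(q + 6*t)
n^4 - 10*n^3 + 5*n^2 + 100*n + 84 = (n - 7)*(n - 6)*(n + 1)*(n + 2)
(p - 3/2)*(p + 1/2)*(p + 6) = p^3 + 5*p^2 - 27*p/4 - 9/2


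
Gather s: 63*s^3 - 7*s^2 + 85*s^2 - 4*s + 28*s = 63*s^3 + 78*s^2 + 24*s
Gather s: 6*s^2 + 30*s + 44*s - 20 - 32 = 6*s^2 + 74*s - 52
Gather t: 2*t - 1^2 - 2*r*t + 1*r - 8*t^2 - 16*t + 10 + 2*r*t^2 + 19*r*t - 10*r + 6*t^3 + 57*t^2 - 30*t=-9*r + 6*t^3 + t^2*(2*r + 49) + t*(17*r - 44) + 9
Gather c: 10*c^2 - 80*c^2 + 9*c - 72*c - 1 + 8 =-70*c^2 - 63*c + 7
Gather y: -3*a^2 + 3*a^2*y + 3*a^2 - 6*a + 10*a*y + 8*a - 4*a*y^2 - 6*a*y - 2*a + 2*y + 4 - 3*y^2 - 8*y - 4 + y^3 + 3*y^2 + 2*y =-4*a*y^2 + y^3 + y*(3*a^2 + 4*a - 4)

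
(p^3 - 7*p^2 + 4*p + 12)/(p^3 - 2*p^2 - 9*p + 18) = (p^2 - 5*p - 6)/(p^2 - 9)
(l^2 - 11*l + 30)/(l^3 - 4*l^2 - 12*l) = (l - 5)/(l*(l + 2))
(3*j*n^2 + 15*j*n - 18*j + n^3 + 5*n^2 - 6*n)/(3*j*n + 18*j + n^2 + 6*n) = n - 1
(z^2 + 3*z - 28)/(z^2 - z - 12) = (z + 7)/(z + 3)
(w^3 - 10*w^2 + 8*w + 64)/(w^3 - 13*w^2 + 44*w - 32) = (w + 2)/(w - 1)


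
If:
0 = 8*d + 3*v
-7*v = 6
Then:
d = 9/28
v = -6/7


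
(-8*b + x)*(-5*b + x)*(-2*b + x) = -80*b^3 + 66*b^2*x - 15*b*x^2 + x^3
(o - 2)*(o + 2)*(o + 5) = o^3 + 5*o^2 - 4*o - 20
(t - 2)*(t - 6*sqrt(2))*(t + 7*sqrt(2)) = t^3 - 2*t^2 + sqrt(2)*t^2 - 84*t - 2*sqrt(2)*t + 168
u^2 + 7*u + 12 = (u + 3)*(u + 4)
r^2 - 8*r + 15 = (r - 5)*(r - 3)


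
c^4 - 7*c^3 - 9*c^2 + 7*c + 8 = (c - 8)*(c - 1)*(c + 1)^2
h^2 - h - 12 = (h - 4)*(h + 3)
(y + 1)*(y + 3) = y^2 + 4*y + 3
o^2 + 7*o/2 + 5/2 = (o + 1)*(o + 5/2)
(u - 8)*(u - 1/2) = u^2 - 17*u/2 + 4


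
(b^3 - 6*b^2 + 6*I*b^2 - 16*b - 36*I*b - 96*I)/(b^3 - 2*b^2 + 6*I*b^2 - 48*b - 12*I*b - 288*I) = (b + 2)/(b + 6)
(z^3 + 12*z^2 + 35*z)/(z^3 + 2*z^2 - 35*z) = (z + 5)/(z - 5)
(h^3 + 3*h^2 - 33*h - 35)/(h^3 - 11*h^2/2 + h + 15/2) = 2*(h + 7)/(2*h - 3)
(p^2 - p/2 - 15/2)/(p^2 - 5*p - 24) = (-2*p^2 + p + 15)/(2*(-p^2 + 5*p + 24))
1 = 1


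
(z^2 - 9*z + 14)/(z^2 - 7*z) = (z - 2)/z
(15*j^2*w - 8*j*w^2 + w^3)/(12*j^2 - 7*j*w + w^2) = w*(-5*j + w)/(-4*j + w)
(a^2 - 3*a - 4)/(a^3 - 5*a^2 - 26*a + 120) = (a + 1)/(a^2 - a - 30)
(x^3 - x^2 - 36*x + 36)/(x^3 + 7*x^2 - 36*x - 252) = (x - 1)/(x + 7)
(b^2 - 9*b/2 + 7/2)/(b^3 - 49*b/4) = 2*(b - 1)/(b*(2*b + 7))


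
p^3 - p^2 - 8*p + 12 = (p - 2)^2*(p + 3)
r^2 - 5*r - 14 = (r - 7)*(r + 2)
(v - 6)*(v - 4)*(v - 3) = v^3 - 13*v^2 + 54*v - 72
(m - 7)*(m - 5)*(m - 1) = m^3 - 13*m^2 + 47*m - 35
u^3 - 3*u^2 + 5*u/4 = u*(u - 5/2)*(u - 1/2)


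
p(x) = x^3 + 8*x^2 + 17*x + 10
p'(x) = 3*x^2 + 16*x + 17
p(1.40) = 52.22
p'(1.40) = 45.28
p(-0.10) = 8.38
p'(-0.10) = 15.43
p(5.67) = 545.87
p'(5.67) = 204.17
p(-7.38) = -81.69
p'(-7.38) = 62.31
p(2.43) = 112.90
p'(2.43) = 73.59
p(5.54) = 519.74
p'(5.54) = 197.71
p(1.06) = 38.20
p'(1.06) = 37.33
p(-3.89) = 6.06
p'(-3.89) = 0.16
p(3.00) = 160.00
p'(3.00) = 92.00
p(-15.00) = -1820.00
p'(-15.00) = 452.00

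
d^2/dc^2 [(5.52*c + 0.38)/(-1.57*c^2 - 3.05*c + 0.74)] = (-(3.14*c + 3.05)*(5.52*c + 0.38)*(6.28*c + 6.1) + (51.9984*c + 34.8652)*(1.57*c^2 + 3.05*c - 0.74))/(1.57*c^2 + 3.05*c - 0.74)^3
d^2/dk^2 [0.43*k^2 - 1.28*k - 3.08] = 0.860000000000000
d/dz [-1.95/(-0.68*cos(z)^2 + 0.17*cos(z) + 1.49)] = (2.652*cos(z) - 0.3315)*sin(z)/(-0.68*cos(z)^2 + 0.17*cos(z) + 1.49)^2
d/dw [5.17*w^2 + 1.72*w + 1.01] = 10.34*w + 1.72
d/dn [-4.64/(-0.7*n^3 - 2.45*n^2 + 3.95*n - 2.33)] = (-9.744*n^2 - 22.736*n + 18.328)/(0.7*n^3 + 2.45*n^2 - 3.95*n + 2.33)^2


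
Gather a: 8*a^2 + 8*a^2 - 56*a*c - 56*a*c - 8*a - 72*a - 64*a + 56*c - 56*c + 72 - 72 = 16*a^2 + a*(-112*c - 144)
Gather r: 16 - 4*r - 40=-4*r - 24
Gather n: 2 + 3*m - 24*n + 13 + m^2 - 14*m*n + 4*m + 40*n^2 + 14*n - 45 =m^2 + 7*m + 40*n^2 + n*(-14*m - 10) - 30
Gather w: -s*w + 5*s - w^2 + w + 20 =5*s - w^2 + w*(1 - s) + 20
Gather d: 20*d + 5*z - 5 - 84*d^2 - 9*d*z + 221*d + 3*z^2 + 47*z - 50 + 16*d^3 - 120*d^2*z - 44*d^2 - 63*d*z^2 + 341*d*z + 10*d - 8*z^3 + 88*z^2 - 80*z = 16*d^3 + d^2*(-120*z - 128) + d*(-63*z^2 + 332*z + 251) - 8*z^3 + 91*z^2 - 28*z - 55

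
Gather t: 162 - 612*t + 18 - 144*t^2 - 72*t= -144*t^2 - 684*t + 180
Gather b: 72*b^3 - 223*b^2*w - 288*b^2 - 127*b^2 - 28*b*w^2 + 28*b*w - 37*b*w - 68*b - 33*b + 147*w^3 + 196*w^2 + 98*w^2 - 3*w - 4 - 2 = 72*b^3 + b^2*(-223*w - 415) + b*(-28*w^2 - 9*w - 101) + 147*w^3 + 294*w^2 - 3*w - 6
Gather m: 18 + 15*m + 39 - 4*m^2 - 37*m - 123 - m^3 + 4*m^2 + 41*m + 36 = -m^3 + 19*m - 30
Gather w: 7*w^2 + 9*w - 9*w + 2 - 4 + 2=7*w^2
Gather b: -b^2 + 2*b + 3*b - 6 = -b^2 + 5*b - 6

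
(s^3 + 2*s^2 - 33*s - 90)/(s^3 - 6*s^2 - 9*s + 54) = (s + 5)/(s - 3)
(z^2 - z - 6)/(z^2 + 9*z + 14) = (z - 3)/(z + 7)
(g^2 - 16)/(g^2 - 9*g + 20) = (g + 4)/(g - 5)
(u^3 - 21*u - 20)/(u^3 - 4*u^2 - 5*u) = (u + 4)/u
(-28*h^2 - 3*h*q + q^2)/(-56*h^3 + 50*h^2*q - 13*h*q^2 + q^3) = (4*h + q)/(8*h^2 - 6*h*q + q^2)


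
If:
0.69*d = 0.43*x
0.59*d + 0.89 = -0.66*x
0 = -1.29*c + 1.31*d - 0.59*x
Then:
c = -0.15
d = -0.54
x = -0.87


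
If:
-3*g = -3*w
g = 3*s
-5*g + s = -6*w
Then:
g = 0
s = 0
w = 0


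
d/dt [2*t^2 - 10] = 4*t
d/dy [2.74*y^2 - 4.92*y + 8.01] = 5.48*y - 4.92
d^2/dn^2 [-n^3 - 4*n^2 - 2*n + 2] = -6*n - 8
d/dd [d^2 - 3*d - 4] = 2*d - 3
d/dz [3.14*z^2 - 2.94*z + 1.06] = 6.28*z - 2.94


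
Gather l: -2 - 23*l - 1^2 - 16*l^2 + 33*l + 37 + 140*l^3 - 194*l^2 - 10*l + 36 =140*l^3 - 210*l^2 + 70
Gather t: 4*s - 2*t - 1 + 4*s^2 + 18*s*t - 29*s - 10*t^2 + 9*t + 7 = 4*s^2 - 25*s - 10*t^2 + t*(18*s + 7) + 6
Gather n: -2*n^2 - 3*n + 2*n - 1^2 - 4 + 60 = -2*n^2 - n + 55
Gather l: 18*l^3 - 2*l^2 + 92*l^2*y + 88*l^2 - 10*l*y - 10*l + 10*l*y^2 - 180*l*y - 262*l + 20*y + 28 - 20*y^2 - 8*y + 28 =18*l^3 + l^2*(92*y + 86) + l*(10*y^2 - 190*y - 272) - 20*y^2 + 12*y + 56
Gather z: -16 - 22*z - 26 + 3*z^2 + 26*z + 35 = 3*z^2 + 4*z - 7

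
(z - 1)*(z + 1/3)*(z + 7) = z^3 + 19*z^2/3 - 5*z - 7/3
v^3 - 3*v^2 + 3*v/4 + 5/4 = (v - 5/2)*(v - 1)*(v + 1/2)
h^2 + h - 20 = (h - 4)*(h + 5)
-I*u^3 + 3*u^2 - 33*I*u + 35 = (u - 5*I)*(u + 7*I)*(-I*u + 1)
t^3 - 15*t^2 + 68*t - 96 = (t - 8)*(t - 4)*(t - 3)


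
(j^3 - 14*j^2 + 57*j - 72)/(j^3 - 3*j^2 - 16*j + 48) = (j^2 - 11*j + 24)/(j^2 - 16)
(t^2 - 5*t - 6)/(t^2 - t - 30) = (t + 1)/(t + 5)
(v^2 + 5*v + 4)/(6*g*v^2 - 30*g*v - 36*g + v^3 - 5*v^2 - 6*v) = (v + 4)/(6*g*v - 36*g + v^2 - 6*v)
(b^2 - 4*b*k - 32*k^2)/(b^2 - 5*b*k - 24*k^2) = (b + 4*k)/(b + 3*k)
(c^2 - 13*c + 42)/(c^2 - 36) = (c - 7)/(c + 6)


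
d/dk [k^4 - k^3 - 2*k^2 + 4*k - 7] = 4*k^3 - 3*k^2 - 4*k + 4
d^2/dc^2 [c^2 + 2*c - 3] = 2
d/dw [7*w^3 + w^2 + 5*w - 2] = 21*w^2 + 2*w + 5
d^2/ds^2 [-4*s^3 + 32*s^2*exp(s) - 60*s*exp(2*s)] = 32*s^2*exp(s) - 240*s*exp(2*s) + 128*s*exp(s) - 24*s - 240*exp(2*s) + 64*exp(s)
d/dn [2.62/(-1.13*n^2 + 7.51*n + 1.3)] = (5.9212*n - 19.6762)/(-1.13*n^2 + 7.51*n + 1.3)^2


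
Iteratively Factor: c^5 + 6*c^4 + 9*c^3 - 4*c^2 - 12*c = (c + 3)*(c^4 + 3*c^3 - 4*c) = (c + 2)*(c + 3)*(c^3 + c^2 - 2*c) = c*(c + 2)*(c + 3)*(c^2 + c - 2) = c*(c - 1)*(c + 2)*(c + 3)*(c + 2)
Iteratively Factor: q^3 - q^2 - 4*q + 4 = (q - 1)*(q^2 - 4) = (q - 1)*(q + 2)*(q - 2)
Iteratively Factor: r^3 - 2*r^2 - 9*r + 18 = (r + 3)*(r^2 - 5*r + 6) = (r - 3)*(r + 3)*(r - 2)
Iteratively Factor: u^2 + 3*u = (u)*(u + 3)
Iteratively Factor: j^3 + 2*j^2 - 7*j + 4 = (j + 4)*(j^2 - 2*j + 1) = (j - 1)*(j + 4)*(j - 1)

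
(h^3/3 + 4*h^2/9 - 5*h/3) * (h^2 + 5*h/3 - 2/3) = h^5/3 + h^4 - 31*h^3/27 - 83*h^2/27 + 10*h/9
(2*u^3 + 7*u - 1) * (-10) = -20*u^3 - 70*u + 10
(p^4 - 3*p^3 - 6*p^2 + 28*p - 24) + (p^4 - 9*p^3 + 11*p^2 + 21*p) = 2*p^4 - 12*p^3 + 5*p^2 + 49*p - 24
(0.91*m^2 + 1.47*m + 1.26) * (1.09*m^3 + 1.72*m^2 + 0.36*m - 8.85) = 0.9919*m^5 + 3.1675*m^4 + 4.2294*m^3 - 5.3571*m^2 - 12.5559*m - 11.151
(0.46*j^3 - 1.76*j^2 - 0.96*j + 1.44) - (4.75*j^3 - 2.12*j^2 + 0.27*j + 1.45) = -4.29*j^3 + 0.36*j^2 - 1.23*j - 0.01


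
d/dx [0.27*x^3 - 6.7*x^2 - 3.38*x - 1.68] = 0.81*x^2 - 13.4*x - 3.38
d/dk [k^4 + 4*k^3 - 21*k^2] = 2*k*(2*k^2 + 6*k - 21)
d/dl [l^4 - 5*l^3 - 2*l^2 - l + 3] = 4*l^3 - 15*l^2 - 4*l - 1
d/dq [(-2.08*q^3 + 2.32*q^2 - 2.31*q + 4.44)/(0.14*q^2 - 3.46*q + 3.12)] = (-0.2912*q^4 + 14.3936*q^3 - 27.1726*q^2 + 13.2336*q + 8.1552)/(0.0196*q^4 - 0.9688*q^3 + 12.8452*q^2 - 21.5904*q + 9.7344)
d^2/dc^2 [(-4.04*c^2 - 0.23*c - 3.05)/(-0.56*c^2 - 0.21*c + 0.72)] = (-0.805952*c^3 + 15.512448*c^2 + 2.708496*c + 6.986754)/(0.175616*c^6 + 0.197568*c^5 - 0.603288*c^4 - 0.498771*c^3 + 0.775656*c^2 + 0.326592*c - 0.373248)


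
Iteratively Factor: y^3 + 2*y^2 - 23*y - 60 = (y + 4)*(y^2 - 2*y - 15) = (y + 3)*(y + 4)*(y - 5)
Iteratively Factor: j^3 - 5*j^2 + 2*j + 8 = (j + 1)*(j^2 - 6*j + 8) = (j - 2)*(j + 1)*(j - 4)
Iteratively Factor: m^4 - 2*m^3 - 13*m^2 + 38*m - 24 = (m - 2)*(m^3 - 13*m + 12) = (m - 3)*(m - 2)*(m^2 + 3*m - 4) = (m - 3)*(m - 2)*(m - 1)*(m + 4)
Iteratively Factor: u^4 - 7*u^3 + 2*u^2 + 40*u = (u + 2)*(u^3 - 9*u^2 + 20*u) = u*(u + 2)*(u^2 - 9*u + 20) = u*(u - 5)*(u + 2)*(u - 4)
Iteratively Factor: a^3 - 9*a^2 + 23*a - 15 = (a - 1)*(a^2 - 8*a + 15) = (a - 5)*(a - 1)*(a - 3)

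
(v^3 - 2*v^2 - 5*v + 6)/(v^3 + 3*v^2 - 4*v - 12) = (v^2 - 4*v + 3)/(v^2 + v - 6)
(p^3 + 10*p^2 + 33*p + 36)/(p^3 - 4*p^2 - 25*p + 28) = (p^2 + 6*p + 9)/(p^2 - 8*p + 7)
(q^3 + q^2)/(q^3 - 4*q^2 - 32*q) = q*(q + 1)/(q^2 - 4*q - 32)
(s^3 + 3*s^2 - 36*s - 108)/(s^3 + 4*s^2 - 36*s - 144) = (s + 3)/(s + 4)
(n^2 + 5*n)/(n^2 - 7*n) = (n + 5)/(n - 7)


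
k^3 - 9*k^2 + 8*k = k*(k - 8)*(k - 1)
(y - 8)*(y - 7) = y^2 - 15*y + 56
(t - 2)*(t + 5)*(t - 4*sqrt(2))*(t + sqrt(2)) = t^4 - 3*sqrt(2)*t^3 + 3*t^3 - 18*t^2 - 9*sqrt(2)*t^2 - 24*t + 30*sqrt(2)*t + 80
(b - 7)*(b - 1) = b^2 - 8*b + 7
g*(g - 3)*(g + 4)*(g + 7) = g^4 + 8*g^3 - 5*g^2 - 84*g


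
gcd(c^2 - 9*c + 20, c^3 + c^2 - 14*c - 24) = c - 4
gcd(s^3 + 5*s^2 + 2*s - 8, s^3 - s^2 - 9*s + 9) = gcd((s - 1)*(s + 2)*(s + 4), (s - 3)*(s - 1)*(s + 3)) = s - 1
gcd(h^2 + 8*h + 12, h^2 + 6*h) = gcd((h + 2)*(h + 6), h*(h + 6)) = h + 6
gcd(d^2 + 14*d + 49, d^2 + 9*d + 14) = d + 7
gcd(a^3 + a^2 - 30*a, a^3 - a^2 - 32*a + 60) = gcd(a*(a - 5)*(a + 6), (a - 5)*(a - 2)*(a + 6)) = a^2 + a - 30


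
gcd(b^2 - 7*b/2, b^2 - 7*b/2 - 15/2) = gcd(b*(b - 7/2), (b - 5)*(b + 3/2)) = 1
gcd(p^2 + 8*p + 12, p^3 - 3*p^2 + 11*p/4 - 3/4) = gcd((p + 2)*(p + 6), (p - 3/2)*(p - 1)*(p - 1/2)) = 1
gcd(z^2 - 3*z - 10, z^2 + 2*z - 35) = z - 5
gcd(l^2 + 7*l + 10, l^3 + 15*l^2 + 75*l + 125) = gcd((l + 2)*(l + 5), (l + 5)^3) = l + 5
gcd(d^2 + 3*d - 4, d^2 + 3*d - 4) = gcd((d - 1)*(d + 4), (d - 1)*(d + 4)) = d^2 + 3*d - 4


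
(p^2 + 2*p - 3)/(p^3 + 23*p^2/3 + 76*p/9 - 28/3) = 9*(p^2 + 2*p - 3)/(9*p^3 + 69*p^2 + 76*p - 84)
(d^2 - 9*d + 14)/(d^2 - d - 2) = (d - 7)/(d + 1)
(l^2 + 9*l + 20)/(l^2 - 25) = (l + 4)/(l - 5)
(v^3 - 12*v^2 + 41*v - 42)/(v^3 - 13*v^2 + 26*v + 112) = (v^2 - 5*v + 6)/(v^2 - 6*v - 16)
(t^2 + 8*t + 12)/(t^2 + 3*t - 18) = (t + 2)/(t - 3)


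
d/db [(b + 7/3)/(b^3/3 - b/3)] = (-6*b^3 - 21*b^2 + 7)/(b^6 - 2*b^4 + b^2)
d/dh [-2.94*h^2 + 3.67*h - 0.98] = 3.67 - 5.88*h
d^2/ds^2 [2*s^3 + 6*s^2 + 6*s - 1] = 12*s + 12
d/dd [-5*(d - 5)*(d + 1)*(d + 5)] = -15*d^2 - 10*d + 125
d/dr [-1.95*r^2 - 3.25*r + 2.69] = -3.9*r - 3.25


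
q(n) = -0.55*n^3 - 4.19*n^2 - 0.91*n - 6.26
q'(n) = -1.65*n^2 - 8.38*n - 0.91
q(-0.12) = -6.21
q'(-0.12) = 0.07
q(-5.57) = -36.14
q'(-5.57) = -5.42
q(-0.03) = -6.24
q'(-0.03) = -0.66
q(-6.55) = -25.50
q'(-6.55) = -16.81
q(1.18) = -14.07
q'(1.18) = -13.10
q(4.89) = -175.21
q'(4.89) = -81.34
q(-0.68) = -7.41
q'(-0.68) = 4.03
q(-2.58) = -22.36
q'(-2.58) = 9.73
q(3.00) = -61.55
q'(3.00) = -40.90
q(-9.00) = 63.49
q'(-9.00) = -59.14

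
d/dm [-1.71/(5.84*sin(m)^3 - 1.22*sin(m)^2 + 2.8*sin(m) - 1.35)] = (29.9592*sin(m)^2 - 4.1724*sin(m) + 4.788)*cos(m)/(5.84*sin(m)^3 - 1.22*sin(m)^2 + 2.8*sin(m) - 1.35)^2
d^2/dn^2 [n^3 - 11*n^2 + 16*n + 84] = 6*n - 22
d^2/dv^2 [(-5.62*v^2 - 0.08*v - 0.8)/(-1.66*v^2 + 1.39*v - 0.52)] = (-1.4210854715202e-14*v^4 + 26.376072*v^3 - 15.880224*v^2 - 11.489856*v + 4.865184)/(4.574296*v^6 - 11.490852*v^5 + 13.920594*v^4 - 9.884707*v^3 + 4.360668*v^2 - 1.127568*v + 0.140608)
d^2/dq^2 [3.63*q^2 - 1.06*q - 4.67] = 7.26000000000000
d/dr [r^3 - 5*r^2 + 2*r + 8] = 3*r^2 - 10*r + 2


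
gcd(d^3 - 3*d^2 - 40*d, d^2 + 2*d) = d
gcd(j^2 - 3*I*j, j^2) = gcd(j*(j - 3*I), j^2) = j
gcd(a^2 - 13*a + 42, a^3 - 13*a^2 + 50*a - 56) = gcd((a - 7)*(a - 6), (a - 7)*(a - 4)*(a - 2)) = a - 7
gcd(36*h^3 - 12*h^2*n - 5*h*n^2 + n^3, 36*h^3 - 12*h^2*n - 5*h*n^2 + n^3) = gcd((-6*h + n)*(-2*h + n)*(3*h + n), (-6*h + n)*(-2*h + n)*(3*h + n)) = 36*h^3 - 12*h^2*n - 5*h*n^2 + n^3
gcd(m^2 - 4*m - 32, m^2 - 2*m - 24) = m + 4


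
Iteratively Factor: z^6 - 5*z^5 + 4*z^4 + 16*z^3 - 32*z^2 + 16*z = (z + 2)*(z^5 - 7*z^4 + 18*z^3 - 20*z^2 + 8*z) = (z - 2)*(z + 2)*(z^4 - 5*z^3 + 8*z^2 - 4*z) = z*(z - 2)*(z + 2)*(z^3 - 5*z^2 + 8*z - 4) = z*(z - 2)^2*(z + 2)*(z^2 - 3*z + 2) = z*(z - 2)^3*(z + 2)*(z - 1)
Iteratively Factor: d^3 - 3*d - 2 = (d + 1)*(d^2 - d - 2) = (d - 2)*(d + 1)*(d + 1)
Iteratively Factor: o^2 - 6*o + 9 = (o - 3)*(o - 3)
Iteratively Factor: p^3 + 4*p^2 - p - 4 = (p + 4)*(p^2 - 1) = (p - 1)*(p + 4)*(p + 1)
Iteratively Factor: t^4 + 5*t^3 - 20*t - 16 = (t + 2)*(t^3 + 3*t^2 - 6*t - 8) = (t + 1)*(t + 2)*(t^2 + 2*t - 8) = (t - 2)*(t + 1)*(t + 2)*(t + 4)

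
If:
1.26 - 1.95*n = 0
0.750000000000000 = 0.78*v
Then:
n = 0.65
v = 0.96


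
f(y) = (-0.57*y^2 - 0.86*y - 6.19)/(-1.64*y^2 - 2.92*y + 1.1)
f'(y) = (-1.14*y - 0.86)/(-1.64*y^2 - 2.92*y + 1.1) + (3.28*y + 2.92)*(-0.57*y^2 - 0.86*y - 6.19)/(-1.64*y^2 - 2.92*y + 1.1)^2 = (0.254*y^2 - 21.5572*y - 19.0208)/(2.6896*y^4 + 9.5776*y^3 + 4.9184*y^2 - 6.424*y + 1.21)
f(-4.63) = 0.70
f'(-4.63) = 0.20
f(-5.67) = 0.56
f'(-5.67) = 0.09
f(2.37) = 0.76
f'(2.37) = -0.30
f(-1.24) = -2.73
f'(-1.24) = 1.68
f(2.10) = 0.86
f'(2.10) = -0.42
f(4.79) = 0.46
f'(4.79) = -0.05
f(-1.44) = -3.22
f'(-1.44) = 3.46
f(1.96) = 0.92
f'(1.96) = -0.51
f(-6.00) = 0.53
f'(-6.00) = 0.07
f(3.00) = 0.62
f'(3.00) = -0.16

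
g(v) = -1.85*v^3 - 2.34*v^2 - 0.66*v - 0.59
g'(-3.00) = -36.57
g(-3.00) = 30.28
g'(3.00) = -64.65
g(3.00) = -73.58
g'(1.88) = -29.07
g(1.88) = -22.39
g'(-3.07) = -38.60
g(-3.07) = 32.91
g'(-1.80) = -10.22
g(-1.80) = 3.81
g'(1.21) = -14.45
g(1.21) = -8.09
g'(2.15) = -36.38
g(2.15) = -31.21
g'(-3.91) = -67.21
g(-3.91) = 76.80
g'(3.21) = -72.87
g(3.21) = -88.01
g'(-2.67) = -27.73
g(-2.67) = 19.70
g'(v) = -5.55*v^2 - 4.68*v - 0.66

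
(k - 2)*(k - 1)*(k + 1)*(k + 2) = k^4 - 5*k^2 + 4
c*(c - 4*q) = c^2 - 4*c*q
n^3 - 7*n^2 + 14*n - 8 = (n - 4)*(n - 2)*(n - 1)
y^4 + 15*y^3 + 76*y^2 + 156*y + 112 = (y + 2)^2*(y + 4)*(y + 7)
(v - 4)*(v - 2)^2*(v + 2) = v^4 - 6*v^3 + 4*v^2 + 24*v - 32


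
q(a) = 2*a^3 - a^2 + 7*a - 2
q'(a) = 6*a^2 - 2*a + 7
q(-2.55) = -59.52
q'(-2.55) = 51.12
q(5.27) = 299.84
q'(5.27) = 163.10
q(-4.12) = -187.68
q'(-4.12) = 117.09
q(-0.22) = -3.61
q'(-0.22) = 7.73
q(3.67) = 109.08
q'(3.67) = 80.47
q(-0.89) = -10.43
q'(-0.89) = 13.53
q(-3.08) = -91.48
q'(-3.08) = 70.08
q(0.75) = 3.53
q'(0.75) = 8.88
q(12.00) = 3394.00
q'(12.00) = 847.00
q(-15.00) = -7082.00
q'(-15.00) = 1387.00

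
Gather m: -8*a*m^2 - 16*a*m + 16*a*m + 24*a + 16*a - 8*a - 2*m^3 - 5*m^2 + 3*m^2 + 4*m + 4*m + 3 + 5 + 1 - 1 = 32*a - 2*m^3 + m^2*(-8*a - 2) + 8*m + 8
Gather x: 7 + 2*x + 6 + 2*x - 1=4*x + 12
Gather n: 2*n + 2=2*n + 2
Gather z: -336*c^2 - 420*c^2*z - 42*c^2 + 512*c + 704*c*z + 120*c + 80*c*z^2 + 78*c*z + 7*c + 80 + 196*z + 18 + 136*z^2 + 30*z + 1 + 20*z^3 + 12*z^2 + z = -378*c^2 + 639*c + 20*z^3 + z^2*(80*c + 148) + z*(-420*c^2 + 782*c + 227) + 99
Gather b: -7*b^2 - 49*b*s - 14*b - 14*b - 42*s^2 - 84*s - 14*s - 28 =-7*b^2 + b*(-49*s - 28) - 42*s^2 - 98*s - 28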